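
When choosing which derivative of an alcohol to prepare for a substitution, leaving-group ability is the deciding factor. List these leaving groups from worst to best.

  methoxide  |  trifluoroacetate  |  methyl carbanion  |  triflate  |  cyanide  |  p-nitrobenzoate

methyl carbanion < methoxide < cyanide < p-nitrobenzoate < trifluoroacetate < triflate

A good leaving group is a weak base: the lower the pKₐ of its conjugate acid, the more readily it departs.
triflate: pKₐ(CF₃SO₃H (triflic acid)) ≈ -14
trifluoroacetate: pKₐ(CF₃COOH) ≈ 0.2
p-nitrobenzoate: pKₐ(p-nitrobenzoic acid) ≈ 3.4 — electron-withdrawing nitro group stabilises the carboxylate
cyanide: pKₐ(HCN) ≈ 9.2
methoxide: pKₐ(CH₃OH) ≈ 15.5
methyl carbanion: pKₐ(CH₄) ≈ 48
Listed from poorest to best leaving group as asked.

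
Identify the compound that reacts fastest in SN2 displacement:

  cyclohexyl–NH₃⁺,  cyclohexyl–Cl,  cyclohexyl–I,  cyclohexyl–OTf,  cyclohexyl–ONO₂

With the same alkyl group throughout, only the leaving group differentiates the rates.
Rank by basicity of the departing species: weakest base leaves most easily.
cyclohexyl–OTf loses OTf⁻: pKₐ(CF₃SO₃H (triflic acid)) ≈ -14
cyclohexyl–I loses I⁻: pKₐ(HI) ≈ -10
cyclohexyl–Cl loses Cl⁻: pKₐ(HCl) ≈ -7
cyclohexyl–ONO₂ loses NO₃⁻: pKₐ(HNO₃) ≈ -1.3
cyclohexyl–NH₃⁺ loses NH₃: pKₐ(NH₄⁺) ≈ 9.2

cyclohexyl–OTf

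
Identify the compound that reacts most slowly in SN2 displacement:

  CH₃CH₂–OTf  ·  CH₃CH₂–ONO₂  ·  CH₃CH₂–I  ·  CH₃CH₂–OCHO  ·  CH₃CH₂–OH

The skeletons are identical, so relative rate is governed entirely by leaving-group ability.
The more stable X⁻ (or X) is on its own — i.e. the weaker a base it is — the better a leaving group it makes.
CH₃CH₂–OTf loses OTf⁻: pKₐ(CF₃SO₃H (triflic acid)) ≈ -14
CH₃CH₂–I loses I⁻: pKₐ(HI) ≈ -10
CH₃CH₂–ONO₂ loses NO₃⁻: pKₐ(HNO₃) ≈ -1.3
CH₃CH₂–OCHO loses HCOO⁻: pKₐ(HCOOH) ≈ 3.8
CH₃CH₂–OH loses OH⁻: pKₐ(H₂O) ≈ 15.7

CH₃CH₂–OH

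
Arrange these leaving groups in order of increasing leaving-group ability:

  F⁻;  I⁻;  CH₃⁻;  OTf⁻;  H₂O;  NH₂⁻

CH₃⁻ < NH₂⁻ < F⁻ < H₂O < I⁻ < OTf⁻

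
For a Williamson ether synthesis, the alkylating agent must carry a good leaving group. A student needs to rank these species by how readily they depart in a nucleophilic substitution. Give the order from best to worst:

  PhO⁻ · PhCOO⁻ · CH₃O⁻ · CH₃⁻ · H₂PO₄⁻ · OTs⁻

The more stable X⁻ (or X) is on its own — i.e. the weaker a base it is — the better a leaving group it makes.
OTs⁻: pKₐ(p-CH₃C₆H₄SO₃H (TsOH)) ≈ -2.8 — resonance-delocalised arenesulfonate
H₂PO₄⁻: pKₐ(H₃PO₄) ≈ 2.1 — moderate base; biological leaving group after further activation
PhCOO⁻: pKₐ(C₆H₅COOH) ≈ 4.2 — aryl carboxylate
PhO⁻: pKₐ(C₆H₅OH (phenol)) ≈ 10 — resonance into the ring helps, but still a poor LG
CH₃O⁻: pKₐ(CH₃OH) ≈ 15.5
CH₃⁻: pKₐ(CH₄) ≈ 48 — unstabilised carbanion; the worst conceivable leaving group

OTs⁻ > H₂PO₄⁻ > PhCOO⁻ > PhO⁻ > CH₃O⁻ > CH₃⁻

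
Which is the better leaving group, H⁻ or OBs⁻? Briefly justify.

OBs⁻

OBs⁻ is the better leaving group.
pKₐ(p-BrC₆H₄SO₃H) ≈ -2.8 versus pKₐ(H₂) ≈ 36: OBs⁻ is the much weaker base.
Arenesulfonate with a p-bromo substituent.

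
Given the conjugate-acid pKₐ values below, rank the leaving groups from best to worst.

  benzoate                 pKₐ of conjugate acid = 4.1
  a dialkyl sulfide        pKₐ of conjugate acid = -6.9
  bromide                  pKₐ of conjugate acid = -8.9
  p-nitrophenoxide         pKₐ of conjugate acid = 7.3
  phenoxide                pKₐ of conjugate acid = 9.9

bromide > a dialkyl sulfide > benzoate > p-nitrophenoxide > phenoxide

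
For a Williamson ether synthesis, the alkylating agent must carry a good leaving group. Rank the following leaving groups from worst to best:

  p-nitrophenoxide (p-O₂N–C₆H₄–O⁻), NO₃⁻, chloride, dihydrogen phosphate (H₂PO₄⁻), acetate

p-nitrophenoxide (p-O₂N–C₆H₄–O⁻) < acetate < dihydrogen phosphate (H₂PO₄⁻) < NO₃⁻ < chloride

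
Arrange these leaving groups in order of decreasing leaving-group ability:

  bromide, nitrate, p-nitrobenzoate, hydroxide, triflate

triflate > bromide > nitrate > p-nitrobenzoate > hydroxide

triflate: pKₐ(CF₃SO₃H (triflic acid)) ≈ -14
bromide: pKₐ(HBr) ≈ -9 — weak base; good leaving group
nitrate: pKₐ(HNO₃) ≈ -1.3 — resonance-delocalised over three oxygens
p-nitrobenzoate: pKₐ(p-nitrobenzoic acid) ≈ 3.4 — electron-withdrawing nitro group stabilises the carboxylate
hydroxide: pKₐ(H₂O) ≈ 15.7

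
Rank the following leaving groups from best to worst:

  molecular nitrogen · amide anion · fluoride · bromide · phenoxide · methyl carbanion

molecular nitrogen > bromide > fluoride > phenoxide > amide anion > methyl carbanion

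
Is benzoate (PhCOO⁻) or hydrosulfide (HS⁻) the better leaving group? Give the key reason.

benzoate (PhCOO⁻) is the better leaving group.
pKₐ(C₆H₅COOH) ≈ 4.2 versus pKₐ(H₂S) ≈ 7: benzoate (PhCOO⁻) is the much weaker base.
Aryl carboxylate.

benzoate (PhCOO⁻)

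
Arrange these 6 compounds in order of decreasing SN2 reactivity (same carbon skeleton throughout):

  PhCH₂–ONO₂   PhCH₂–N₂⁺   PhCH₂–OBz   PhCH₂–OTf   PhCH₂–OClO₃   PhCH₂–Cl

PhCH₂–N₂⁺ > PhCH₂–OTf > PhCH₂–OClO₃ > PhCH₂–Cl > PhCH₂–ONO₂ > PhCH₂–OBz

With the same alkyl group throughout, only the leaving group differentiates the rates.
Leaving-group ability tracks the stability of the departed species; conjugate-acid pKₐ is the usual yardstick (lower pKₐ → better LG).
PhCH₂–N₂⁺ loses N₂: no meaningful conjugate acid; N₂ departs as an exceptionally stable neutral molecule
PhCH₂–OTf loses OTf⁻: pKₐ(CF₃SO₃H (triflic acid)) ≈ -14
PhCH₂–OClO₃ loses ClO₄⁻: pKₐ(HClO₄) ≈ -10
PhCH₂–Cl loses Cl⁻: pKₐ(HCl) ≈ -7
PhCH₂–ONO₂ loses NO₃⁻: pKₐ(HNO₃) ≈ -1.3
PhCH₂–OBz loses PhCOO⁻: pKₐ(C₆H₅COOH) ≈ 4.2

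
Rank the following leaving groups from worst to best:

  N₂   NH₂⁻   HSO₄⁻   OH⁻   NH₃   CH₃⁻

CH₃⁻ < NH₂⁻ < OH⁻ < NH₃ < HSO₄⁻ < N₂

A good leaving group is a weak base: the lower the pKₐ of its conjugate acid, the more readily it departs.
N₂: no meaningful conjugate acid; N₂ departs as an exceptionally stable neutral molecule
HSO₄⁻: pKₐ(H₂SO₄) ≈ -3
NH₃: pKₐ(NH₄⁺) ≈ 9.2
OH⁻: pKₐ(H₂O) ≈ 15.7 — strong base; essentially never leaves without prior activation
NH₂⁻: pKₐ(NH₃) ≈ 38 — extremely strong base; never a leaving group
CH₃⁻: pKₐ(CH₄) ≈ 48 — unstabilised carbanion; the worst conceivable leaving group
Reversing gives the worst-to-best order requested.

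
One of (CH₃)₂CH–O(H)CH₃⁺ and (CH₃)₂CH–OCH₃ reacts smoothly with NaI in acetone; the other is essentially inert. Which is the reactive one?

(CH₃)₂CH–O(H)CH₃⁺

From (CH₃)₂CH–OCH₃ the departing group would be CH₃O⁻ (pKₐ(CH₃OH) ≈ 15.5). Strong base; alkoxides do not leave unassisted.
From (CH₃)₂CH–O(H)CH₃⁺ the leaving group is R'OH (pKₐ(R'OH₂⁺) ≈ -2.4). Neutral; leaves from a protonated ether (an oxonium ion, R–O(H)R'⁺).
(In practice (CH₃)₂CH–O(H)CH₃⁺ is made from (CH₃)₂CH–OCH₃ by protonation with concentrated HI, allowing neutral methanol, rather than methoxide, to depart.)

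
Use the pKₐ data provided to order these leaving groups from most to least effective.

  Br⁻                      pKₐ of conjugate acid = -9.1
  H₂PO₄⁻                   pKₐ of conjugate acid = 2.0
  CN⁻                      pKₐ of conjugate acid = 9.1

Br⁻ > H₂PO₄⁻ > CN⁻

Lower conjugate-acid pKₐ ⇒ weaker base ⇒ better leaving group.
Sorting by the given values: Br⁻ (-9.1), H₂PO₄⁻ (2.0), CN⁻ (9.1).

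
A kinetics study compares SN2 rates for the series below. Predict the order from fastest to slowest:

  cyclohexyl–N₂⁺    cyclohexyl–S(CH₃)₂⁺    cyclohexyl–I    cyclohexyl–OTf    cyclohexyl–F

With the same alkyl group throughout, only the leaving group differentiates the rates.
The more stable X⁻ (or X) is on its own — i.e. the weaker a base it is — the better a leaving group it makes.
cyclohexyl–N₂⁺ loses N₂: no meaningful conjugate acid; N₂ departs as an exceptionally stable neutral molecule
cyclohexyl–OTf loses OTf⁻: pKₐ(CF₃SO₃H (triflic acid)) ≈ -14
cyclohexyl–I loses I⁻: pKₐ(HI) ≈ -10
cyclohexyl–S(CH₃)₂⁺ loses SR'₂: pKₐ(R'₂SH⁺) ≈ -7
cyclohexyl–F loses F⁻: pKₐ(HF) ≈ 3.2

cyclohexyl–N₂⁺ > cyclohexyl–OTf > cyclohexyl–I > cyclohexyl–S(CH₃)₂⁺ > cyclohexyl–F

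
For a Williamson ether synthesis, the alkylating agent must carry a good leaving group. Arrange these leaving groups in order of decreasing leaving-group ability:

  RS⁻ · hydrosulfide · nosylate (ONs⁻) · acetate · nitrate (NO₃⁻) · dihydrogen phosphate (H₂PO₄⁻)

Rank by basicity of the departing species: weakest base leaves most easily.
nosylate (ONs⁻): pKₐ(p-O₂NC₆H₄SO₃H) ≈ -3.5
nitrate (NO₃⁻): pKₐ(HNO₃) ≈ -1.3
dihydrogen phosphate (H₂PO₄⁻): pKₐ(H₃PO₄) ≈ 2.1
acetate: pKₐ(CH₃COOH) ≈ 4.8
hydrosulfide: pKₐ(H₂S) ≈ 7
RS⁻: pKₐ(RSH (a thiol)) ≈ 10.5

nosylate (ONs⁻) > nitrate (NO₃⁻) > dihydrogen phosphate (H₂PO₄⁻) > acetate > hydrosulfide > RS⁻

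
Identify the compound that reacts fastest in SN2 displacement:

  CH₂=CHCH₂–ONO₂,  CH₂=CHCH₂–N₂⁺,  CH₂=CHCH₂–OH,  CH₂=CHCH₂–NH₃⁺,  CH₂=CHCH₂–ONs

With the same alkyl group throughout, only the leaving group differentiates the rates.
The more stable X⁻ (or X) is on its own — i.e. the weaker a base it is — the better a leaving group it makes.
CH₂=CHCH₂–N₂⁺ loses N₂: no meaningful conjugate acid; N₂ departs as an exceptionally stable neutral molecule
CH₂=CHCH₂–ONs loses ONs⁻: pKₐ(p-O₂NC₆H₄SO₃H) ≈ -3.5
CH₂=CHCH₂–ONO₂ loses NO₃⁻: pKₐ(HNO₃) ≈ -1.3
CH₂=CHCH₂–NH₃⁺ loses NH₃: pKₐ(NH₄⁺) ≈ 9.2
CH₂=CHCH₂–OH loses OH⁻: pKₐ(H₂O) ≈ 15.7

CH₂=CHCH₂–N₂⁺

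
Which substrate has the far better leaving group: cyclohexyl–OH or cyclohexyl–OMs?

cyclohexyl–OMs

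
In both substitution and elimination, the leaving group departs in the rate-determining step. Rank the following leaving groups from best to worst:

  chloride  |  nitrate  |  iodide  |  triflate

Leaving-group ability tracks the stability of the departed species; conjugate-acid pKₐ is the usual yardstick (lower pKₐ → better LG).
triflate: pKₐ(CF₃SO₃H (triflic acid)) ≈ -14
iodide: pKₐ(HI) ≈ -10
chloride: pKₐ(HCl) ≈ -7
nitrate: pKₐ(HNO₃) ≈ -1.3

triflate > iodide > chloride > nitrate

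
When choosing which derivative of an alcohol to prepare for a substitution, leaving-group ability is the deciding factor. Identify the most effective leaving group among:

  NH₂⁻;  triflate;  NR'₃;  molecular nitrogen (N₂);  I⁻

molecular nitrogen (N₂)

The more stable X⁻ (or X) is on its own — i.e. the weaker a base it is — the better a leaving group it makes.
molecular nitrogen (N₂): no meaningful conjugate acid; N₂ departs as an exceptionally stable neutral molecule
triflate: pKₐ(CF₃SO₃H (triflic acid)) ≈ -14
I⁻: pKₐ(HI) ≈ -10
NR'₃: pKₐ(R'₃NH⁺) ≈ 10.7
NH₂⁻: pKₐ(NH₃) ≈ 38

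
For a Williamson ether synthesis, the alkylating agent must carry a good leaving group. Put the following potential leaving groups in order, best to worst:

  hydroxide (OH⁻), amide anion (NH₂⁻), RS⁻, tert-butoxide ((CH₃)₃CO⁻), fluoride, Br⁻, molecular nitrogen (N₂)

molecular nitrogen (N₂): no meaningful conjugate acid; N₂ departs as an exceptionally stable neutral molecule
Br⁻: pKₐ(HBr) ≈ -9 — weak base; good leaving group
fluoride: pKₐ(HF) ≈ 3.2 — small and strongly basic; the poor halide leaving group
RS⁻: pKₐ(RSH (a thiol)) ≈ 10.5 — moderately basic; rarely leaves without activation
hydroxide (OH⁻): pKₐ(H₂O) ≈ 15.7 — strong base; essentially never leaves without prior activation
tert-butoxide ((CH₃)₃CO⁻): pKₐ(t-BuOH) ≈ 18 — bulky, strongly basic alkoxide
amide anion (NH₂⁻): pKₐ(NH₃) ≈ 38 — extremely strong base; never a leaving group

molecular nitrogen (N₂) > Br⁻ > fluoride > RS⁻ > hydroxide (OH⁻) > tert-butoxide ((CH₃)₃CO⁻) > amide anion (NH₂⁻)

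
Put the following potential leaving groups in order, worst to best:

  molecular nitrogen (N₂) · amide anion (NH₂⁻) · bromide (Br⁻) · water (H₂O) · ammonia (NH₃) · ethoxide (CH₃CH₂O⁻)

The more stable X⁻ (or X) is on its own — i.e. the weaker a base it is — the better a leaving group it makes.
molecular nitrogen (N₂): no meaningful conjugate acid; N₂ departs as an exceptionally stable neutral molecule
bromide (Br⁻): pKₐ(HBr) ≈ -9 — weak base; good leaving group
water (H₂O): pKₐ(H₃O⁺) ≈ -1.7 — neutral; leaves from a protonated alcohol (R–OH₂⁺)
ammonia (NH₃): pKₐ(NH₄⁺) ≈ 9.2 — neutral but moderately basic; leaves from R–NH₃⁺
ethoxide (CH₃CH₂O⁻): pKₐ(CH₃CH₂OH) ≈ 16
amide anion (NH₂⁻): pKₐ(NH₃) ≈ 38
Reversing gives the worst-to-best order requested.

amide anion (NH₂⁻) < ethoxide (CH₃CH₂O⁻) < ammonia (NH₃) < water (H₂O) < bromide (Br⁻) < molecular nitrogen (N₂)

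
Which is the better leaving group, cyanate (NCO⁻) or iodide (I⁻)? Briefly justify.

iodide (I⁻)

iodide (I⁻) is the better leaving group.
pKₐ(HI) ≈ -10 versus pKₐ(HOCN) ≈ 3.5: iodide (I⁻) is the much weaker base.
Large, highly polarisable; very weak base.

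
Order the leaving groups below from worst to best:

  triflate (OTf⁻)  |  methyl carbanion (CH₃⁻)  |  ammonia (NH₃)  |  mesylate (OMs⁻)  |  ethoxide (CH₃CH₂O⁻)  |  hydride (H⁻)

methyl carbanion (CH₃⁻) < hydride (H⁻) < ethoxide (CH₃CH₂O⁻) < ammonia (NH₃) < mesylate (OMs⁻) < triflate (OTf⁻)

Rank by basicity of the departing species: weakest base leaves most easily.
triflate (OTf⁻): pKₐ(CF₃SO₃H (triflic acid)) ≈ -14
mesylate (OMs⁻): pKₐ(CH₃SO₃H (MsOH)) ≈ -1.9 — resonance-delocalised alkanesulfonate
ammonia (NH₃): pKₐ(NH₄⁺) ≈ 9.2
ethoxide (CH₃CH₂O⁻): pKₐ(CH₃CH₂OH) ≈ 16
hydride (H⁻): pKₐ(H₂) ≈ 36 — extremely strong base; leaves only in special hydride-transfer contexts
methyl carbanion (CH₃⁻): pKₐ(CH₄) ≈ 48 — unstabilised carbanion; the worst conceivable leaving group
Reversing gives the worst-to-best order requested.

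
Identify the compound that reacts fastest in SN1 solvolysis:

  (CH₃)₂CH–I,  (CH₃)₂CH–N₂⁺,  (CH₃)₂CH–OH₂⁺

(CH₃)₂CH–N₂⁺

Identical carbon frameworks mean the comparison reduces to leaving-group quality.
The more stable X⁻ (or X) is on its own — i.e. the weaker a base it is — the better a leaving group it makes.
(CH₃)₂CH–N₂⁺ loses N₂: no meaningful conjugate acid; N₂ departs as an exceptionally stable neutral molecule
(CH₃)₂CH–I loses I⁻: pKₐ(HI) ≈ -10
(CH₃)₂CH–OH₂⁺ loses H₂O: pKₐ(H₃O⁺) ≈ -1.7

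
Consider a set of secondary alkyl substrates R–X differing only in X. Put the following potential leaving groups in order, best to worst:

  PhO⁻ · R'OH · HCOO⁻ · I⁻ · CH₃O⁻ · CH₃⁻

I⁻ > R'OH > HCOO⁻ > PhO⁻ > CH₃O⁻ > CH₃⁻

Rank by basicity of the departing species: weakest base leaves most easily.
I⁻: pKₐ(HI) ≈ -10
R'OH: pKₐ(R'OH₂⁺) ≈ -2.4
HCOO⁻: pKₐ(HCOOH) ≈ 3.8 — resonance-stabilised carboxylate
PhO⁻: pKₐ(C₆H₅OH (phenol)) ≈ 10 — resonance into the ring helps, but still a poor LG
CH₃O⁻: pKₐ(CH₃OH) ≈ 15.5
CH₃⁻: pKₐ(CH₄) ≈ 48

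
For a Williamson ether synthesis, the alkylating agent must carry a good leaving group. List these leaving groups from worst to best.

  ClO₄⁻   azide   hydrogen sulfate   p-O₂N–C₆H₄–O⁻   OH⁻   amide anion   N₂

amide anion < OH⁻ < p-O₂N–C₆H₄–O⁻ < azide < hydrogen sulfate < ClO₄⁻ < N₂

The more stable X⁻ (or X) is on its own — i.e. the weaker a base it is — the better a leaving group it makes.
N₂: no meaningful conjugate acid; N₂ departs as an exceptionally stable neutral molecule
ClO₄⁻: pKₐ(HClO₄) ≈ -10
hydrogen sulfate: pKₐ(H₂SO₄) ≈ -3 — conjugate base of a strong mineral acid
azide: pKₐ(HN₃) ≈ 4.7 — linear, resonance-stabilised
p-O₂N–C₆H₄–O⁻: pKₐ(p-nitrophenol) ≈ 7.2 — nitro group delocalises the charge; the classic chromogenic LG
OH⁻: pKₐ(H₂O) ≈ 15.7 — strong base; essentially never leaves without prior activation
amide anion: pKₐ(NH₃) ≈ 38 — extremely strong base; never a leaving group
The question asks for worst first, so the sequence is read in increasing leaving-group ability.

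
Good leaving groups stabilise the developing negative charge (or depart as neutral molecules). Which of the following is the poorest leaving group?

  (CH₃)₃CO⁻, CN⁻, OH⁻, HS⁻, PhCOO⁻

PhCOO⁻: pKₐ(C₆H₅COOH) ≈ 4.2
HS⁻: pKₐ(H₂S) ≈ 7
CN⁻: pKₐ(HCN) ≈ 9.2
OH⁻: pKₐ(H₂O) ≈ 15.7
(CH₃)₃CO⁻: pKₐ(t-BuOH) ≈ 18

(CH₃)₃CO⁻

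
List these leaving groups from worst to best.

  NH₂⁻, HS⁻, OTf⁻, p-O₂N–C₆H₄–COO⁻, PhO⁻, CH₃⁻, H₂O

CH₃⁻ < NH₂⁻ < PhO⁻ < HS⁻ < p-O₂N–C₆H₄–COO⁻ < H₂O < OTf⁻

The more stable X⁻ (or X) is on its own — i.e. the weaker a base it is — the better a leaving group it makes.
OTf⁻: pKₐ(CF₃SO₃H (triflic acid)) ≈ -14 — charge spread over three oxygens and a CF₃ group; the premier leaving group in synthesis
H₂O: pKₐ(H₃O⁺) ≈ -1.7 — neutral; leaves from a protonated alcohol (R–OH₂⁺)
p-O₂N–C₆H₄–COO⁻: pKₐ(p-nitrobenzoic acid) ≈ 3.4
HS⁻: pKₐ(H₂S) ≈ 7
PhO⁻: pKₐ(C₆H₅OH (phenol)) ≈ 10
NH₂⁻: pKₐ(NH₃) ≈ 38 — extremely strong base; never a leaving group
CH₃⁻: pKₐ(CH₄) ≈ 48 — unstabilised carbanion; the worst conceivable leaving group
Reversing gives the worst-to-best order requested.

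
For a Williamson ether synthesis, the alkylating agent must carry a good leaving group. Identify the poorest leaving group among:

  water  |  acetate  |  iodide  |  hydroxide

iodide: pKₐ(HI) ≈ -10
water: pKₐ(H₃O⁺) ≈ -1.7
acetate: pKₐ(CH₃COOH) ≈ 4.8
hydroxide: pKₐ(H₂O) ≈ 15.7

hydroxide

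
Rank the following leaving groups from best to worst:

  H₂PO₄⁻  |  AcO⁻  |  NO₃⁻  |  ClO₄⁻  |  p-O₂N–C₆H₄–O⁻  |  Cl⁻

The more stable X⁻ (or X) is on its own — i.e. the weaker a base it is — the better a leaving group it makes.
ClO₄⁻: pKₐ(HClO₄) ≈ -10
Cl⁻: pKₐ(HCl) ≈ -7
NO₃⁻: pKₐ(HNO₃) ≈ -1.3
H₂PO₄⁻: pKₐ(H₃PO₄) ≈ 2.1
AcO⁻: pKₐ(CH₃COOH) ≈ 4.8
p-O₂N–C₆H₄–O⁻: pKₐ(p-nitrophenol) ≈ 7.2

ClO₄⁻ > Cl⁻ > NO₃⁻ > H₂PO₄⁻ > AcO⁻ > p-O₂N–C₆H₄–O⁻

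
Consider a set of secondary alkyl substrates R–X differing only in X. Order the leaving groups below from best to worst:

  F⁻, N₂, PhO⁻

A good leaving group is a weak base: the lower the pKₐ of its conjugate acid, the more readily it departs.
N₂: no meaningful conjugate acid; N₂ departs as an exceptionally stable neutral molecule
F⁻: pKₐ(HF) ≈ 3.2
PhO⁻: pKₐ(C₆H₅OH (phenol)) ≈ 10 — resonance into the ring helps, but still a poor LG

N₂ > F⁻ > PhO⁻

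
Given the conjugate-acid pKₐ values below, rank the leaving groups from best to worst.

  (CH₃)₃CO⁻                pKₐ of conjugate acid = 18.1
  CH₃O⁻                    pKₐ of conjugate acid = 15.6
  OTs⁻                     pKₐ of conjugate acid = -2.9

Lower conjugate-acid pKₐ ⇒ weaker base ⇒ better leaving group.
Sorting by the given values: OTs⁻ (-2.9), CH₃O⁻ (15.6), (CH₃)₃CO⁻ (18.1).

OTs⁻ > CH₃O⁻ > (CH₃)₃CO⁻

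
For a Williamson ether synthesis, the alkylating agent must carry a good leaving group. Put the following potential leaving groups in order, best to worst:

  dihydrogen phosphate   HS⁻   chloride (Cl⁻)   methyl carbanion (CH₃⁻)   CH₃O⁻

Leaving-group ability tracks the stability of the departed species; conjugate-acid pKₐ is the usual yardstick (lower pKₐ → better LG).
chloride (Cl⁻): pKₐ(HCl) ≈ -7
dihydrogen phosphate: pKₐ(H₃PO₄) ≈ 2.1 — moderate base; biological leaving group after further activation
HS⁻: pKₐ(H₂S) ≈ 7
CH₃O⁻: pKₐ(CH₃OH) ≈ 15.5 — strong base; alkoxides do not leave unassisted
methyl carbanion (CH₃⁻): pKₐ(CH₄) ≈ 48

chloride (Cl⁻) > dihydrogen phosphate > HS⁻ > CH₃O⁻ > methyl carbanion (CH₃⁻)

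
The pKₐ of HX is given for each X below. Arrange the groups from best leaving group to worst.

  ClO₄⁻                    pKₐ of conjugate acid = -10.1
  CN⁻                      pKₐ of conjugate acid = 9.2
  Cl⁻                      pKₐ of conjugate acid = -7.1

Lower conjugate-acid pKₐ ⇒ weaker base ⇒ better leaving group.
Sorting by the given values: ClO₄⁻ (-10.1), Cl⁻ (-7.1), CN⁻ (9.2).

ClO₄⁻ > Cl⁻ > CN⁻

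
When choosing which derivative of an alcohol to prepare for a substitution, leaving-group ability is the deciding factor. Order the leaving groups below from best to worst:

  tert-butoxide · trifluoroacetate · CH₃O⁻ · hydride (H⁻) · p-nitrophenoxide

trifluoroacetate > p-nitrophenoxide > CH₃O⁻ > tert-butoxide > hydride (H⁻)

trifluoroacetate: pKₐ(CF₃COOH) ≈ 0.2 — strongly electron-withdrawing CF₃ stabilises the carboxylate
p-nitrophenoxide: pKₐ(p-nitrophenol) ≈ 7.2 — nitro group delocalises the charge; the classic chromogenic LG
CH₃O⁻: pKₐ(CH₃OH) ≈ 15.5 — strong base; alkoxides do not leave unassisted
tert-butoxide: pKₐ(t-BuOH) ≈ 18 — bulky, strongly basic alkoxide
hydride (H⁻): pKₐ(H₂) ≈ 36 — extremely strong base; leaves only in special hydride-transfer contexts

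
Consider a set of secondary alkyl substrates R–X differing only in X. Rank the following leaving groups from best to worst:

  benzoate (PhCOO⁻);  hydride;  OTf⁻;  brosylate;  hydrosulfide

OTf⁻ > brosylate > benzoate (PhCOO⁻) > hydrosulfide > hydride

OTf⁻: pKₐ(CF₃SO₃H (triflic acid)) ≈ -14
brosylate: pKₐ(p-BrC₆H₄SO₃H) ≈ -2.8
benzoate (PhCOO⁻): pKₐ(C₆H₅COOH) ≈ 4.2
hydrosulfide: pKₐ(H₂S) ≈ 7
hydride: pKₐ(H₂) ≈ 36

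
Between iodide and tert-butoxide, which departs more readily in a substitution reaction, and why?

iodide is the better leaving group.
pKₐ(HI) ≈ -10 versus pKₐ(t-BuOH) ≈ 18: iodide is the much weaker base.
Large, highly polarisable; very weak base.

iodide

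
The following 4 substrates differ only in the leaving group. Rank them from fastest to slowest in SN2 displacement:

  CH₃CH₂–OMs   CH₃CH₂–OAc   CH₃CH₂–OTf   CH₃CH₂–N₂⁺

CH₃CH₂–N₂⁺ > CH₃CH₂–OTf > CH₃CH₂–OMs > CH₃CH₂–OAc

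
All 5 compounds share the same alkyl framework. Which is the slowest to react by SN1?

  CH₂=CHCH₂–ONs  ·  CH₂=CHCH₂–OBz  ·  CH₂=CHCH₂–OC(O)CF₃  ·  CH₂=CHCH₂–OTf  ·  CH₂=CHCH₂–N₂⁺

Same R in every case — rank the leaving groups.
The more stable X⁻ (or X) is on its own — i.e. the weaker a base it is — the better a leaving group it makes.
CH₂=CHCH₂–N₂⁺ loses N₂: no meaningful conjugate acid; N₂ departs as an exceptionally stable neutral molecule
CH₂=CHCH₂–OTf loses OTf⁻: pKₐ(CF₃SO₃H (triflic acid)) ≈ -14
CH₂=CHCH₂–ONs loses ONs⁻: pKₐ(p-O₂NC₆H₄SO₃H) ≈ -3.5
CH₂=CHCH₂–OC(O)CF₃ loses CF₃COO⁻: pKₐ(CF₃COOH) ≈ 0.2
CH₂=CHCH₂–OBz loses PhCOO⁻: pKₐ(C₆H₅COOH) ≈ 4.2

CH₂=CHCH₂–OBz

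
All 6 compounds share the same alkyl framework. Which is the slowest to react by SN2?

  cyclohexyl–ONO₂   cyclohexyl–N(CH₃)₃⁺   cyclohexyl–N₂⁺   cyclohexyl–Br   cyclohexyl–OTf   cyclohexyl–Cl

The skeletons are identical, so relative rate is governed entirely by leaving-group ability.
The more stable X⁻ (or X) is on its own — i.e. the weaker a base it is — the better a leaving group it makes.
cyclohexyl–N₂⁺ loses N₂: no meaningful conjugate acid; N₂ departs as an exceptionally stable neutral molecule
cyclohexyl–OTf loses OTf⁻: pKₐ(CF₃SO₃H (triflic acid)) ≈ -14
cyclohexyl–Br loses Br⁻: pKₐ(HBr) ≈ -9
cyclohexyl–Cl loses Cl⁻: pKₐ(HCl) ≈ -7
cyclohexyl–ONO₂ loses NO₃⁻: pKₐ(HNO₃) ≈ -1.3
cyclohexyl–N(CH₃)₃⁺ loses NR'₃: pKₐ(R'₃NH⁺) ≈ 10.7

cyclohexyl–N(CH₃)₃⁺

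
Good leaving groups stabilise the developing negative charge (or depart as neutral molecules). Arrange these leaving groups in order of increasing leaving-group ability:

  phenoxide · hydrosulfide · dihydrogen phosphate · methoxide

methoxide < phenoxide < hydrosulfide < dihydrogen phosphate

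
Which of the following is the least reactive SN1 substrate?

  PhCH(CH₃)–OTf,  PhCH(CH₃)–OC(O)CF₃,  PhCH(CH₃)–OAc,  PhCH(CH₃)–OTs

PhCH(CH₃)–OAc

Same R in every case — rank the leaving groups.
The more stable X⁻ (or X) is on its own — i.e. the weaker a base it is — the better a leaving group it makes.
PhCH(CH₃)–OTf loses OTf⁻: pKₐ(CF₃SO₃H (triflic acid)) ≈ -14
PhCH(CH₃)–OTs loses OTs⁻: pKₐ(p-CH₃C₆H₄SO₃H (TsOH)) ≈ -2.8
PhCH(CH₃)–OC(O)CF₃ loses CF₃COO⁻: pKₐ(CF₃COOH) ≈ 0.2
PhCH(CH₃)–OAc loses AcO⁻: pKₐ(CH₃COOH) ≈ 4.8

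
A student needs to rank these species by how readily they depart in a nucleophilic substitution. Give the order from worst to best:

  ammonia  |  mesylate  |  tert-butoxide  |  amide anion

amide anion < tert-butoxide < ammonia < mesylate

The more stable X⁻ (or X) is on its own — i.e. the weaker a base it is — the better a leaving group it makes.
mesylate: pKₐ(CH₃SO₃H (MsOH)) ≈ -1.9 — resonance-delocalised alkanesulfonate
ammonia: pKₐ(NH₄⁺) ≈ 9.2
tert-butoxide: pKₐ(t-BuOH) ≈ 18 — bulky, strongly basic alkoxide
amide anion: pKₐ(NH₃) ≈ 38
Listed from poorest to best leaving group as asked.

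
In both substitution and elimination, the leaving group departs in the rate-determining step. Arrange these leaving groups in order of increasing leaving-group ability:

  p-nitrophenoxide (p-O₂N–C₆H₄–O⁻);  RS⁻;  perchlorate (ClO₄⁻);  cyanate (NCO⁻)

The more stable X⁻ (or X) is on its own — i.e. the weaker a base it is — the better a leaving group it makes.
perchlorate (ClO₄⁻): pKₐ(HClO₄) ≈ -10
cyanate (NCO⁻): pKₐ(HOCN) ≈ 3.5
p-nitrophenoxide (p-O₂N–C₆H₄–O⁻): pKₐ(p-nitrophenol) ≈ 7.2 — nitro group delocalises the charge; the classic chromogenic LG
RS⁻: pKₐ(RSH (a thiol)) ≈ 10.5
Listed from poorest to best leaving group as asked.

RS⁻ < p-nitrophenoxide (p-O₂N–C₆H₄–O⁻) < cyanate (NCO⁻) < perchlorate (ClO₄⁻)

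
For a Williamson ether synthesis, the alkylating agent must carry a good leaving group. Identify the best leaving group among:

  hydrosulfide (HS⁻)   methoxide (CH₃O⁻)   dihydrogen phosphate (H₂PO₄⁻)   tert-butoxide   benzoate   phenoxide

dihydrogen phosphate (H₂PO₄⁻)

dihydrogen phosphate (H₂PO₄⁻): pKₐ(H₃PO₄) ≈ 2.1
benzoate: pKₐ(C₆H₅COOH) ≈ 4.2
hydrosulfide (HS⁻): pKₐ(H₂S) ≈ 7
phenoxide: pKₐ(C₆H₅OH (phenol)) ≈ 10
methoxide (CH₃O⁻): pKₐ(CH₃OH) ≈ 15.5
tert-butoxide: pKₐ(t-BuOH) ≈ 18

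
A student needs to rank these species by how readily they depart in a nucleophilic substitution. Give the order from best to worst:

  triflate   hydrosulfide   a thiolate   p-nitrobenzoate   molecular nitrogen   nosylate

molecular nitrogen > triflate > nosylate > p-nitrobenzoate > hydrosulfide > a thiolate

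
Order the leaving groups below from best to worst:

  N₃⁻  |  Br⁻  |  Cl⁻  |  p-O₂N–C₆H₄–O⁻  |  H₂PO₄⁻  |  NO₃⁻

Rank by basicity of the departing species: weakest base leaves most easily.
Br⁻: pKₐ(HBr) ≈ -9 — weak base; good leaving group
Cl⁻: pKₐ(HCl) ≈ -7 — moderately weak base
NO₃⁻: pKₐ(HNO₃) ≈ -1.3
H₂PO₄⁻: pKₐ(H₃PO₄) ≈ 2.1
N₃⁻: pKₐ(HN₃) ≈ 4.7 — linear, resonance-stabilised
p-O₂N–C₆H₄–O⁻: pKₐ(p-nitrophenol) ≈ 7.2 — nitro group delocalises the charge; the classic chromogenic LG

Br⁻ > Cl⁻ > NO₃⁻ > H₂PO₄⁻ > N₃⁻ > p-O₂N–C₆H₄–O⁻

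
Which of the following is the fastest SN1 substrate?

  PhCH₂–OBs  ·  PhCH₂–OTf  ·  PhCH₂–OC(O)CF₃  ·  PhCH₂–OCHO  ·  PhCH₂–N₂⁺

PhCH₂–N₂⁺

The skeletons are identical, so relative rate is governed entirely by leaving-group ability.
Leaving-group ability tracks the stability of the departed species; conjugate-acid pKₐ is the usual yardstick (lower pKₐ → better LG).
PhCH₂–N₂⁺ loses N₂: no meaningful conjugate acid; N₂ departs as an exceptionally stable neutral molecule
PhCH₂–OTf loses OTf⁻: pKₐ(CF₃SO₃H (triflic acid)) ≈ -14
PhCH₂–OBs loses OBs⁻: pKₐ(p-BrC₆H₄SO₃H) ≈ -2.8
PhCH₂–OC(O)CF₃ loses CF₃COO⁻: pKₐ(CF₃COOH) ≈ 0.2
PhCH₂–OCHO loses HCOO⁻: pKₐ(HCOOH) ≈ 3.8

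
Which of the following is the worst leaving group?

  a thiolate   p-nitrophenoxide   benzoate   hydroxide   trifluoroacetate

Rank by basicity of the departing species: weakest base leaves most easily.
trifluoroacetate: pKₐ(CF₃COOH) ≈ 0.2
benzoate: pKₐ(C₆H₅COOH) ≈ 4.2
p-nitrophenoxide: pKₐ(p-nitrophenol) ≈ 7.2
a thiolate: pKₐ(RSH (a thiol)) ≈ 10.5
hydroxide: pKₐ(H₂O) ≈ 15.7

hydroxide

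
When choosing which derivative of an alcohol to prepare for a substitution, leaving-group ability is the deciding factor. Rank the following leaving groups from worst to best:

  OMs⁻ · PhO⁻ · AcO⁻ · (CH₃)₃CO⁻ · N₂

(CH₃)₃CO⁻ < PhO⁻ < AcO⁻ < OMs⁻ < N₂

The more stable X⁻ (or X) is on its own — i.e. the weaker a base it is — the better a leaving group it makes.
N₂: no meaningful conjugate acid; N₂ departs as an exceptionally stable neutral molecule
OMs⁻: pKₐ(CH₃SO₃H (MsOH)) ≈ -1.9
AcO⁻: pKₐ(CH₃COOH) ≈ 4.8
PhO⁻: pKₐ(C₆H₅OH (phenol)) ≈ 10
(CH₃)₃CO⁻: pKₐ(t-BuOH) ≈ 18
Listed from poorest to best leaving group as asked.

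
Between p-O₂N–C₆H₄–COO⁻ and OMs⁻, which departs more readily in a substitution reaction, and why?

OMs⁻ is the better leaving group.
pKₐ(CH₃SO₃H (MsOH)) ≈ -1.9 versus pKₐ(p-nitrobenzoic acid) ≈ 3.4: OMs⁻ is the much weaker base.
Resonance-delocalised alkanesulfonate.

OMs⁻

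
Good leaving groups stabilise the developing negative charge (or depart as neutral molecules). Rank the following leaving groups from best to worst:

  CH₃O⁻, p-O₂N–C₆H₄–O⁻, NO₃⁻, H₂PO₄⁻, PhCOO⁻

NO₃⁻ > H₂PO₄⁻ > PhCOO⁻ > p-O₂N–C₆H₄–O⁻ > CH₃O⁻

Rank by basicity of the departing species: weakest base leaves most easily.
NO₃⁻: pKₐ(HNO₃) ≈ -1.3
H₂PO₄⁻: pKₐ(H₃PO₄) ≈ 2.1
PhCOO⁻: pKₐ(C₆H₅COOH) ≈ 4.2
p-O₂N–C₆H₄–O⁻: pKₐ(p-nitrophenol) ≈ 7.2
CH₃O⁻: pKₐ(CH₃OH) ≈ 15.5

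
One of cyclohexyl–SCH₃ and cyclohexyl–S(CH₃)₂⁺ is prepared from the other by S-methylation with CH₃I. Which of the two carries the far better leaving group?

From cyclohexyl–SCH₃ the departing group would be RS⁻ (pKₐ(RSH (a thiol)) ≈ 10.5). Moderately basic; rarely leaves without activation.
From cyclohexyl–S(CH₃)₂⁺ the leaving group is SR'₂ (pKₐ(R'₂SH⁺) ≈ -7). Neutral; leaves from a sulfonium salt (R–SR'₂⁺).
S-methylation with CH₃I works by allowing neutral dimethyl sulfide, rather than methanethiolate, to depart, making cyclohexyl–S(CH₃)₂⁺ enormously more reactive.

cyclohexyl–S(CH₃)₂⁺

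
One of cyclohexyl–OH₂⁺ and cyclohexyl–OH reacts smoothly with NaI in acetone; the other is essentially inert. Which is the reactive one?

From cyclohexyl–OH the departing group would be OH⁻ (pKₐ(H₂O) ≈ 15.7). Strong base; essentially never leaves without prior activation.
From cyclohexyl–OH₂⁺ the leaving group is H₂O (pKₐ(H₃O⁺) ≈ -1.7). Neutral; leaves from a protonated alcohol (R–OH₂⁺).
(In practice cyclohexyl–OH₂⁺ is made from cyclohexyl–OH by protonation with strong acid, converting the leaving group from hydroxide to neutral water.)

cyclohexyl–OH₂⁺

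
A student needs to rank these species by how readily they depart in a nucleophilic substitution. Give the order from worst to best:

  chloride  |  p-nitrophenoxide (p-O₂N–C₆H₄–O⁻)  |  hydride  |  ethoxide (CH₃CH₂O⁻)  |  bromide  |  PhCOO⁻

Rank by basicity of the departing species: weakest base leaves most easily.
bromide: pKₐ(HBr) ≈ -9
chloride: pKₐ(HCl) ≈ -7 — moderately weak base
PhCOO⁻: pKₐ(C₆H₅COOH) ≈ 4.2
p-nitrophenoxide (p-O₂N–C₆H₄–O⁻): pKₐ(p-nitrophenol) ≈ 7.2 — nitro group delocalises the charge; the classic chromogenic LG
ethoxide (CH₃CH₂O⁻): pKₐ(CH₃CH₂OH) ≈ 16 — strong base; alkoxides do not leave unassisted
hydride: pKₐ(H₂) ≈ 36 — extremely strong base; leaves only in special hydride-transfer contexts
The question asks for worst first, so the sequence is read in increasing leaving-group ability.

hydride < ethoxide (CH₃CH₂O⁻) < p-nitrophenoxide (p-O₂N–C₆H₄–O⁻) < PhCOO⁻ < chloride < bromide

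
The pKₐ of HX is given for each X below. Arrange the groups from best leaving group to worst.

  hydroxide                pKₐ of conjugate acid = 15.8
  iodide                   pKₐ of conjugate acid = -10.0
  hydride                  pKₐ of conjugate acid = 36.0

Lower conjugate-acid pKₐ ⇒ weaker base ⇒ better leaving group.
Sorting by the given values: iodide (-10.0), hydroxide (15.8), hydride (36.0).

iodide > hydroxide > hydride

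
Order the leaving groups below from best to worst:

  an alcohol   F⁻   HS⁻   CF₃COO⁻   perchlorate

perchlorate > an alcohol > CF₃COO⁻ > F⁻ > HS⁻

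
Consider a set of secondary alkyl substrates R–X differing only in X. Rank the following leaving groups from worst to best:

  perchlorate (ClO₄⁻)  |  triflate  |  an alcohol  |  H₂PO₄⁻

Leaving-group ability tracks the stability of the departed species; conjugate-acid pKₐ is the usual yardstick (lower pKₐ → better LG).
triflate: pKₐ(CF₃SO₃H (triflic acid)) ≈ -14 — charge spread over three oxygens and a CF₃ group; the premier leaving group in synthesis
perchlorate (ClO₄⁻): pKₐ(HClO₄) ≈ -10 — extremely weak base; rarely used for safety reasons
an alcohol: pKₐ(R'OH₂⁺) ≈ -2.4
H₂PO₄⁻: pKₐ(H₃PO₄) ≈ 2.1 — moderate base; biological leaving group after further activation
The question asks for worst first, so the sequence is read in increasing leaving-group ability.

H₂PO₄⁻ < an alcohol < perchlorate (ClO₄⁻) < triflate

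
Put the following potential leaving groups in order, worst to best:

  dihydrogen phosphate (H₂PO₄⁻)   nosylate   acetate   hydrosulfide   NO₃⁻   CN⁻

CN⁻ < hydrosulfide < acetate < dihydrogen phosphate (H₂PO₄⁻) < NO₃⁻ < nosylate

nosylate: pKₐ(p-O₂NC₆H₄SO₃H) ≈ -3.5 — p-nitro group further stabilises the sulfonate
NO₃⁻: pKₐ(HNO₃) ≈ -1.3
dihydrogen phosphate (H₂PO₄⁻): pKₐ(H₃PO₄) ≈ 2.1 — moderate base; biological leaving group after further activation
acetate: pKₐ(CH₃COOH) ≈ 4.8 — resonance-stabilised but still a weak base
hydrosulfide: pKₐ(H₂S) ≈ 7 — larger and more polarisable than the oxygen analogue
CN⁻: pKₐ(HCN) ≈ 9.2 — sp carbon stabilises the charge somewhat, but still a poor LG
Listed from poorest to best leaving group as asked.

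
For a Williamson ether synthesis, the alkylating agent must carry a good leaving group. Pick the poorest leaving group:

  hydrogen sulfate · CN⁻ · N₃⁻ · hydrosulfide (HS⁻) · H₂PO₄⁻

A good leaving group is a weak base: the lower the pKₐ of its conjugate acid, the more readily it departs.
hydrogen sulfate: pKₐ(H₂SO₄) ≈ -3
H₂PO₄⁻: pKₐ(H₃PO₄) ≈ 2.1
N₃⁻: pKₐ(HN₃) ≈ 4.7
hydrosulfide (HS⁻): pKₐ(H₂S) ≈ 7
CN⁻: pKₐ(HCN) ≈ 9.2

CN⁻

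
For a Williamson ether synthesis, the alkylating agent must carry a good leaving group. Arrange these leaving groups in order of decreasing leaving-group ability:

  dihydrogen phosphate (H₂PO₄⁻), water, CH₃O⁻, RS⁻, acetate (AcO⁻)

A good leaving group is a weak base: the lower the pKₐ of its conjugate acid, the more readily it departs.
water: pKₐ(H₃O⁺) ≈ -1.7
dihydrogen phosphate (H₂PO₄⁻): pKₐ(H₃PO₄) ≈ 2.1 — moderate base; biological leaving group after further activation
acetate (AcO⁻): pKₐ(CH₃COOH) ≈ 4.8 — resonance-stabilised but still a weak base
RS⁻: pKₐ(RSH (a thiol)) ≈ 10.5 — moderately basic; rarely leaves without activation
CH₃O⁻: pKₐ(CH₃OH) ≈ 15.5 — strong base; alkoxides do not leave unassisted

water > dihydrogen phosphate (H₂PO₄⁻) > acetate (AcO⁻) > RS⁻ > CH₃O⁻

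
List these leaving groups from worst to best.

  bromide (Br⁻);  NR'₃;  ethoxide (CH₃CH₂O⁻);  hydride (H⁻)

hydride (H⁻) < ethoxide (CH₃CH₂O⁻) < NR'₃ < bromide (Br⁻)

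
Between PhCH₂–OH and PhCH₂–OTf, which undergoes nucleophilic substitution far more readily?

PhCH₂–OTf

From PhCH₂–OH the departing group would be OH⁻ (pKₐ(H₂O) ≈ 15.7). Strong base; essentially never leaves without prior activation.
From PhCH₂–OTf the leaving group is OTf⁻ (pKₐ(CF₃SO₃H (triflic acid)) ≈ -14). Charge spread over three oxygens and a CF₃ group; the premier leaving group in synthesis.
(In practice PhCH₂–OTf is made from PhCH₂–OH by treatment with Tf₂O / 2,6-lutidine, converting the hydroxyl into a triflate.)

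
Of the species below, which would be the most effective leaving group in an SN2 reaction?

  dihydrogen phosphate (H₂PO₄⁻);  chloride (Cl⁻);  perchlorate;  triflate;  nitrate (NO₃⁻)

A good leaving group is a weak base: the lower the pKₐ of its conjugate acid, the more readily it departs.
triflate: pKₐ(CF₃SO₃H (triflic acid)) ≈ -14
perchlorate: pKₐ(HClO₄) ≈ -10
chloride (Cl⁻): pKₐ(HCl) ≈ -7
nitrate (NO₃⁻): pKₐ(HNO₃) ≈ -1.3
dihydrogen phosphate (H₂PO₄⁻): pKₐ(H₃PO₄) ≈ 2.1

triflate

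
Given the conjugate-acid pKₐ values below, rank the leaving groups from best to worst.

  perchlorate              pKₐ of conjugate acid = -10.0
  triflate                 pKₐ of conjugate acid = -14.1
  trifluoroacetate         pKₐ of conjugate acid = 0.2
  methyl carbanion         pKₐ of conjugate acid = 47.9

triflate > perchlorate > trifluoroacetate > methyl carbanion

Lower conjugate-acid pKₐ ⇒ weaker base ⇒ better leaving group.
Sorting by the given values: triflate (-14.1), perchlorate (-10.0), trifluoroacetate (0.2), methyl carbanion (47.9).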